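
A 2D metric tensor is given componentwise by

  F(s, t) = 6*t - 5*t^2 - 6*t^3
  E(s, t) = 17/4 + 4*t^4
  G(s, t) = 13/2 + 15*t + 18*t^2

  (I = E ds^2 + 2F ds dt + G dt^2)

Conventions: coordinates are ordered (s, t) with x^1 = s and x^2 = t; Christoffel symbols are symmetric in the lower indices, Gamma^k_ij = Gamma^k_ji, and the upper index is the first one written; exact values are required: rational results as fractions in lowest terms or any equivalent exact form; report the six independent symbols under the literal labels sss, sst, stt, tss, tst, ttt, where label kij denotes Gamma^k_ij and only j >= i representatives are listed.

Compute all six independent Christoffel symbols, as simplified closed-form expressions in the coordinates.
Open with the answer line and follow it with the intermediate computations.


Answer: Gamma_sss = (-384*t^6 - 320*t^5 + 384*t^4)/(288*t^6 + 584*t^4 + 480*t^3 + 324*t^2 + 510*t + 221), Gamma_sst = (1152*t^5 + 960*t^4 + 416*t^3)/(288*t^6 + 584*t^4 + 480*t^3 + 324*t^2 + 510*t + 221), Gamma_stt = (-1728*t^4 - 2520*t^3 - 1836*t^2 - 160*t + 312)/(288*t^6 + 584*t^4 + 480*t^3 + 324*t^2 + 510*t + 221), Gamma_tss = (-256*t^7 - 272*t^3)/(288*t^6 + 584*t^4 + 480*t^3 + 324*t^2 + 510*t + 221), Gamma_tst = (384*t^6 + 320*t^5 - 384*t^4)/(288*t^6 + 584*t^4 + 480*t^3 + 324*t^2 + 510*t + 221), Gamma_ttt = (-288*t^5 - 960*t^4 + 752*t^3 + 720*t^2 + 324*t + 255)/(288*t^6 + 584*t^4 + 480*t^3 + 324*t^2 + 510*t + 221)

E = 17/4 + 4*t^4; F = 6*t - 5*t^2 - 6*t^3; G = 13/2 + 15*t + 18*t^2
Gamma^k_ij = (1/2) g^{kl} (d_i g_jl + d_j g_il - d_l g_ij), with g^inv = (1/(EG-F^2)) [[G, -F], [-F, E]]
first partials: E_s = 0, E_t = 16*t^3, F_s = 0, F_t = 6 - 10*t - 18*t^2, G_s = 0, G_t = 15 + 36*t
D = EG - F^2 = 221/8 + (255/4)*t + (81/2)*t^2 + 60*t^3 + 73*t^4 + 36*t^6
expanded: Gamma^s_ss = (G E_s - 2F F_s + F E_t)/(2D), Gamma^s_st = (G E_t - F G_s)/(2D), Gamma^s_tt = (2G F_t - G G_s - F G_t)/(2D), Gamma^t_ss = (2E F_s - E E_t - F E_s)/(2D), Gamma^t_st = (E G_s - F E_t)/(2D), Gamma^t_tt = (E G_t - 2F F_t + F G_s)/(2D); substitute and cancel common factors


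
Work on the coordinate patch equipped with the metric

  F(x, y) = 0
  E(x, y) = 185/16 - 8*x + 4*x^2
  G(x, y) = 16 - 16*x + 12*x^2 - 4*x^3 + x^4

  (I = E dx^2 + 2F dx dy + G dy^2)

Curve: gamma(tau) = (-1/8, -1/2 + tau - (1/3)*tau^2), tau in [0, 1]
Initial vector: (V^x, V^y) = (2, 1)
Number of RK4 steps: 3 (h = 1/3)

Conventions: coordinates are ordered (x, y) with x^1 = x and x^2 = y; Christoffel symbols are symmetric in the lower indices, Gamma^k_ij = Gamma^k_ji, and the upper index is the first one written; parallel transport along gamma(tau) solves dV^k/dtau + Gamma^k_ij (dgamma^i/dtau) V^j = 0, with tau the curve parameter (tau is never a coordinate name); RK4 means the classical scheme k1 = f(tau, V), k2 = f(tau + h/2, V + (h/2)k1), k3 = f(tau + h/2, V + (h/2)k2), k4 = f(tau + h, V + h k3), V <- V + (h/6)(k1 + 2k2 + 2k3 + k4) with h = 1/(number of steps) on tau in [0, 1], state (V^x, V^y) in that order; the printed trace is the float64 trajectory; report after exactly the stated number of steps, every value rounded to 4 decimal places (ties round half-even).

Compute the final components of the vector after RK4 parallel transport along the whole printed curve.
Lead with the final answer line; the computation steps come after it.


Answer: V^x = 1.3325, V^y = 1.5948

gamma'(tau) = (0, 1 - (2/3)*tau); f(tau, V)^k = -Gamma^k_ij(gamma(tau)) gamma'^i(tau) V^j; h = 1/3; intermediate values shown to 6 dp
curve data and Christoffel symbols at the stage parameters:
  tau = 0.000000: gamma = (-0.125000, -0.500000), gamma' = (0.000000, 1.000000); Gamma_xxx = -0.356436, Gamma_xxy = 0.000000, Gamma_xyy = 0.760210, Gamma_yxx = 0.000000, Gamma_yxy = -0.527473, Gamma_yyy = 0.000000
  tau = 0.166667: gamma = (-0.125000, -0.342593), gamma' = (0.000000, 0.888889); Gamma_xxx = -0.356436, Gamma_xxy = 0.000000, Gamma_xyy = 0.760210, Gamma_yxx = 0.000000, Gamma_yxy = -0.527473, Gamma_yyy = 0.000000
  tau = 0.333333: gamma = (-0.125000, -0.203704), gamma' = (0.000000, 0.777778); Gamma_xxx = -0.356436, Gamma_xxy = 0.000000, Gamma_xyy = 0.760210, Gamma_yxx = 0.000000, Gamma_yxy = -0.527473, Gamma_yyy = 0.000000
  tau = 0.500000: gamma = (-0.125000, -0.083333), gamma' = (0.000000, 0.666667); Gamma_xxx = -0.356436, Gamma_xxy = 0.000000, Gamma_xyy = 0.760210, Gamma_yxx = 0.000000, Gamma_yxy = -0.527473, Gamma_yyy = 0.000000
  tau = 0.666667: gamma = (-0.125000, 0.018519), gamma' = (0.000000, 0.555556); Gamma_xxx = -0.356436, Gamma_xxy = 0.000000, Gamma_xyy = 0.760210, Gamma_yxx = 0.000000, Gamma_yxy = -0.527473, Gamma_yyy = 0.000000
  tau = 0.833333: gamma = (-0.125000, 0.101852), gamma' = (0.000000, 0.444444); Gamma_xxx = -0.356436, Gamma_xxy = 0.000000, Gamma_xyy = 0.760210, Gamma_yxx = 0.000000, Gamma_yxy = -0.527473, Gamma_yyy = 0.000000
  tau = 1.000000: gamma = (-0.125000, 0.166667), gamma' = (0.000000, 0.333333); Gamma_xxx = -0.356436, Gamma_xxy = 0.000000, Gamma_xyy = 0.760210, Gamma_yxx = 0.000000, Gamma_yxy = -0.527473, Gamma_yyy = 0.000000
step 0: V^x = 2.0000, V^y = 1.0000
step 1: k1 = (-0.760210, 1.054945), k2 = (-0.794554, 0.878323), k3 = (-0.774663, 0.875639), k4 = (-0.763856, 0.714576); V <- V + (h/6)(k1 + 2k2 + 2k3 + k4): V^x = 1.7410, V^y = 1.2932
step 2: k1 = (-0.764631, 0.714245), k2 = (-0.715729, 0.567396), k3 = (-0.703325, 0.570263), k4 = (-0.626447, 0.441474); V <- V + (h/6)(k1 + 2k2 + 2k3 + k4): V^x = 1.5060, V^y = 1.4838
step 3: k1 = (-0.626669, 0.441324), k2 = (-0.526187, 0.328574), k3 = (-0.519838, 0.332500), k4 = (-0.404087, 0.234328); V <- V + (h/6)(k1 + 2k2 + 2k3 + k4): V^x = 1.3325, V^y = 1.5948


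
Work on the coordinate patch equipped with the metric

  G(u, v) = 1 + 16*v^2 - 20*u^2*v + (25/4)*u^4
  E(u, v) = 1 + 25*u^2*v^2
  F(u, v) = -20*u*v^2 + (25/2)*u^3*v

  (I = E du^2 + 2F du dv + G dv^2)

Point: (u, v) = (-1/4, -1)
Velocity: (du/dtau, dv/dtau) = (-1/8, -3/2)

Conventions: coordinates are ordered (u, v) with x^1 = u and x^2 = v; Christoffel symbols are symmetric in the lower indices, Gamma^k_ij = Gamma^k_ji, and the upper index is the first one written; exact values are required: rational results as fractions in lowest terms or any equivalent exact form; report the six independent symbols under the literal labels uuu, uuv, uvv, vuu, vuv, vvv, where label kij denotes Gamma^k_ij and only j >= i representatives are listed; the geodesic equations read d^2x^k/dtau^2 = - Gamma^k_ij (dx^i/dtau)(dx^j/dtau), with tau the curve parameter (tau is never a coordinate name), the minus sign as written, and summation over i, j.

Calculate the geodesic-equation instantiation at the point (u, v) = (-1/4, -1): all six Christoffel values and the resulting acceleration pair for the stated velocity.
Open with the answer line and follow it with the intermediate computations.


Answer: Gamma_uuu = -6400/20313, Gamma_uuv = -1600/20313, Gamma_uvv = -5120/20313, Gamma_vuu = -21280/20313, Gamma_vuv = -5320/20313, Gamma_vvv = -17024/20313; accelerations (d^2u/dtau^2, d^2v/dtau^2) = (12220/20313, 81263/40626)

E = 41/16, F = 665/128, G = 18713/1024 at the point
E_u = -25/2, E_v = -25/8, F_u = -715/32, F_v = -1305/128, G_u = -665/64, G_v = -133/4
EG - F^2 = 20313/1024;  g^inv = (1024/20313) * [[18713/1024, -665/128], [-665/128, 41/16]]
first-kind symbols [ij,l] = (1/2)(d_i g_jl + d_j g_il - d_l g_ij): [uu,u] = E_u/2 = -25/4, [uu,v] = F_u - E_v/2 = -665/32, [uv,u] = E_v/2 = -25/16, [uv,v] = G_u/2 = -665/128, [vv,u] = F_v - G_u/2 = -5, [vv,v] = G_v/2 = -133/8
Gamma^u_ij = (G*[ij,u] - F*[ij,v])/(EG - F^2), Gamma^v_ij = (E*[ij,v] - F*[ij,u])/(EG - F^2)
Gamma_uuu = -6400/20313, Gamma_uuv = -1600/20313, Gamma_uvv = -5120/20313, Gamma_vuu = -21280/20313, Gamma_vuv = -5320/20313, Gamma_vvv = -17024/20313
d^2u/dtau^2 = -(Gamma_uuu*(-1/8)^2 + 2*Gamma_uuv*(-1/8)*(-3/2) + Gamma_uvv*(-3/2)^2) = 12220/20313
d^2v/dtau^2 = -(Gamma_vuu*(-1/8)^2 + 2*Gamma_vuv*(-1/8)*(-3/2) + Gamma_vvv*(-3/2)^2) = 81263/40626


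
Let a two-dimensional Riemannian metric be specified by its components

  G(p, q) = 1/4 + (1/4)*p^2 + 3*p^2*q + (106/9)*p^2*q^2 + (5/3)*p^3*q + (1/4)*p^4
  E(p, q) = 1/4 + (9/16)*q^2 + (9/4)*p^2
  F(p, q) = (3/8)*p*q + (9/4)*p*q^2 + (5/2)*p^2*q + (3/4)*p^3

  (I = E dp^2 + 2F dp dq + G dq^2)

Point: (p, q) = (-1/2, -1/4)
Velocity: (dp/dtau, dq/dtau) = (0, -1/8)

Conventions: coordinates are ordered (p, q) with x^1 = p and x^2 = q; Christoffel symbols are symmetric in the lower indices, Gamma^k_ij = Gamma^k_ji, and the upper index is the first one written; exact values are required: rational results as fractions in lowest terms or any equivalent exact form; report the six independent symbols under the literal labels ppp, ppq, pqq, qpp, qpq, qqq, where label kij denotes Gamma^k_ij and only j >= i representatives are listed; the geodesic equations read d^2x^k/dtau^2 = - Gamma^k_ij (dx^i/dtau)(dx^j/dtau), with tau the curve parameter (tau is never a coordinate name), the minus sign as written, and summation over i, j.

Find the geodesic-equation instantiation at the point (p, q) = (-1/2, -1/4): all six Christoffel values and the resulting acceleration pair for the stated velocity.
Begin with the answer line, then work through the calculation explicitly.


Answer: Gamma_ppp = -9/46, Gamma_ppq = -191/322, Gamma_pqq = 2230/1449, Gamma_qpp = 2259/644, Gamma_qpq = -853/644, Gamma_qqq = -19/161; accelerations (d^2p/dtau^2, d^2q/dtau^2) = (-1115/46368, 19/10304)

E = 217/256, F = -35/128, G = 217/576 at the point
E_p = -9/4, E_q = -9/32, F_p = 79/64, F_q = 1, G_p = -97/144, G_q = -67/72
EG - F^2 = 1127/4608;  g^inv = (4608/1127) * [[217/576, 35/128], [35/128, 217/256]]
first-kind symbols [ij,l] = (1/2)(d_i g_jl + d_j g_il - d_l g_ij): [pp,p] = E_p/2 = -9/8, [pp,q] = F_p - E_q/2 = 11/8, [pq,p] = E_q/2 = -9/64, [pq,q] = G_p/2 = -97/288, [qq,p] = F_q - G_p/2 = 385/288, [qq,q] = G_q/2 = -67/144
Gamma^p_ij = (G*[ij,p] - F*[ij,q])/(EG - F^2), Gamma^q_ij = (E*[ij,q] - F*[ij,p])/(EG - F^2)
Gamma_ppp = -9/46, Gamma_ppq = -191/322, Gamma_pqq = 2230/1449, Gamma_qpp = 2259/644, Gamma_qpq = -853/644, Gamma_qqq = -19/161
d^2p/dtau^2 = -(Gamma_ppp*(0)^2 + 2*Gamma_ppq*(0)*(-1/8) + Gamma_pqq*(-1/8)^2) = -1115/46368
d^2q/dtau^2 = -(Gamma_qpp*(0)^2 + 2*Gamma_qpq*(0)*(-1/8) + Gamma_qqq*(-1/8)^2) = 19/10304


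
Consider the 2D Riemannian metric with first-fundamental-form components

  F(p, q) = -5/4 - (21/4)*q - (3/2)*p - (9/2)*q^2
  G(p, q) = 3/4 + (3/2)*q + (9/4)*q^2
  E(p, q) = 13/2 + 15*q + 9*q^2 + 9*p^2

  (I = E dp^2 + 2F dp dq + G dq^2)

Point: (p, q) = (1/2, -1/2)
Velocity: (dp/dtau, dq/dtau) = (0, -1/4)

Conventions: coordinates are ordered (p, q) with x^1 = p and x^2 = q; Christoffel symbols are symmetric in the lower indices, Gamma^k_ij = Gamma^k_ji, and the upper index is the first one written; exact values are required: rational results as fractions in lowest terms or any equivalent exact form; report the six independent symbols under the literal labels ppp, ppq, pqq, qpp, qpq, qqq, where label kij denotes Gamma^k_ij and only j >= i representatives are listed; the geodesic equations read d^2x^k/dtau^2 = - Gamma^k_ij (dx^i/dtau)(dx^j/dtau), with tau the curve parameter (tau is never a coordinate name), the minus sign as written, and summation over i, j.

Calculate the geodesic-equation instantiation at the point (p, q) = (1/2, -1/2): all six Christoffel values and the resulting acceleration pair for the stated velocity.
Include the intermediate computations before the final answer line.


E = 7/2, F = -1/2, G = 9/16 at the point
E_p = 9, E_q = 6, F_p = -3/2, F_q = -3/4, G_p = 0, G_q = -3/4
EG - F^2 = 55/32;  g^inv = (32/55) * [[9/16, 1/2], [1/2, 7/2]]
first-kind symbols [ij,l] = (1/2)(d_i g_jl + d_j g_il - d_l g_ij): [pp,p] = E_p/2 = 9/2, [pp,q] = F_p - E_q/2 = -9/2, [pq,p] = E_q/2 = 3, [pq,q] = G_p/2 = 0, [qq,p] = F_q - G_p/2 = -3/4, [qq,q] = G_q/2 = -3/8
Gamma^p_ij = (G*[ij,p] - F*[ij,q])/(EG - F^2), Gamma^q_ij = (E*[ij,q] - F*[ij,p])/(EG - F^2)
Gamma_ppp = 9/55, Gamma_ppq = 54/55, Gamma_pqq = -39/110, Gamma_qpp = -432/55, Gamma_qpq = 48/55, Gamma_qqq = -54/55
d^2p/dtau^2 = -(Gamma_ppp*(0)^2 + 2*Gamma_ppq*(0)*(-1/4) + Gamma_pqq*(-1/4)^2) = 39/1760
d^2q/dtau^2 = -(Gamma_qpp*(0)^2 + 2*Gamma_qpq*(0)*(-1/4) + Gamma_qqq*(-1/4)^2) = 27/440

Answer: Gamma_ppp = 9/55, Gamma_ppq = 54/55, Gamma_pqq = -39/110, Gamma_qpp = -432/55, Gamma_qpq = 48/55, Gamma_qqq = -54/55; accelerations (d^2p/dtau^2, d^2q/dtau^2) = (39/1760, 27/440)


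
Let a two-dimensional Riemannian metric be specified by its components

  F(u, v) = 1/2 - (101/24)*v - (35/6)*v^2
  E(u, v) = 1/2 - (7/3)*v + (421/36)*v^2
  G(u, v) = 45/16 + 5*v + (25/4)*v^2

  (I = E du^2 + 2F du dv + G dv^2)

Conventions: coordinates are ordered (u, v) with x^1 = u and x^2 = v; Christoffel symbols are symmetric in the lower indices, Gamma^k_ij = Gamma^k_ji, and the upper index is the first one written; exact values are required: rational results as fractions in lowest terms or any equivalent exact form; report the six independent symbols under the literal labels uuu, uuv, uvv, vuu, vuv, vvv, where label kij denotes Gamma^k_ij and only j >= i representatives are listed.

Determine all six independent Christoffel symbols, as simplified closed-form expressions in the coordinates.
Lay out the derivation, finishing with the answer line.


E = 1/2 - (7/3)*v + (421/36)*v^2; F = 1/2 - (101/24)*v - (35/6)*v^2; G = 45/16 + 5*v + (25/4)*v^2
Gamma^k_ij = (1/2) g^{kl} (d_i g_jl + d_j g_il - d_l g_ij), with g^inv = (1/(EG-F^2)) [[G, -F], [-F, E]]
first partials: E_u = 0, E_v = -7/3 + (421/18)*v, F_u = 0, F_v = -101/24 - (35/3)*v, G_u = 0, G_v = 5 + (25/2)*v
D = EG - F^2 = 37/32 + (7/48)*v + (449/36)*v^2 - (125/24)*v^3 + (625/16)*v^4
expanded: Gamma^u_uu = (G E_u - 2F F_u + F E_v)/(2D), Gamma^u_uv = (G E_v - F G_u)/(2D), Gamma^u_vv = (2G F_v - G G_u - F G_v)/(2D), Gamma^v_uu = (2E F_u - E E_v - F E_u)/(2D), Gamma^v_uv = (E G_u - F E_v)/(2D), Gamma^v_vv = (E G_v - 2F F_v + F G_u)/(2D); substitute and cancel common factors

Answer: Gamma_uuu = (-58940*v^3 - 36641*v^2 + 9294*v - 504)/(33750*v^4 - 4500*v^3 + 10776*v^2 + 126*v + 999), Gamma_uuv = (42100*v^3 + 29480*v^2 + 15585*v - 1890)/(22500*v^4 - 3000*v^3 + 7184*v^2 + 84*v + 666), Gamma_uvv = (-42000*v^3 - 50400*v^2 - 53520*v - 15075)/(45000*v^4 - 6000*v^3 + 14368*v^2 + 168*v + 1332), Gamma_vuu = (-354482*v^3 + 106092*v^2 - 22212*v + 1512)/(101250*v^4 - 13500*v^3 + 32328*v^2 + 378*v + 2997), Gamma_vuv = (58940*v^3 + 36641*v^2 - 9294*v + 504)/(33750*v^4 - 4500*v^3 + 10776*v^2 + 126*v + 999), Gamma_vvv = (2900*v^3 - 33980*v^2 - 8401*v + 1932)/(22500*v^4 - 3000*v^3 + 7184*v^2 + 84*v + 666)


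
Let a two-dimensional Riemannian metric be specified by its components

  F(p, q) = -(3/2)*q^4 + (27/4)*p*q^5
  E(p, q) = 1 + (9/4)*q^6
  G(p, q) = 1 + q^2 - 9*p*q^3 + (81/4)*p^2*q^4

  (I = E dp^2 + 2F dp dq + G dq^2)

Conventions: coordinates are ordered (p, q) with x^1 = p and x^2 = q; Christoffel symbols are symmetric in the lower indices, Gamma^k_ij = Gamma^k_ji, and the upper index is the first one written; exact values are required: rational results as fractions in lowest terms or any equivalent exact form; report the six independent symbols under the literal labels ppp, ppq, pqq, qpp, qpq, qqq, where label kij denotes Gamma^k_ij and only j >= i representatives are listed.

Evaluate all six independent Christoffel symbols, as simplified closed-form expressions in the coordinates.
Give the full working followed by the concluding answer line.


E = 1 + (9/4)*q^6; F = -(3/2)*q^4 + (27/4)*p*q^5; G = 1 + q^2 - 9*p*q^3 + (81/4)*p^2*q^4
Gamma^k_ij = (1/2) g^{kl} (d_i g_jl + d_j g_il - d_l g_ij), with g^inv = (1/(EG-F^2)) [[G, -F], [-F, E]]
first partials: E_p = 0, E_q = (27/2)*q^5, F_p = (27/4)*q^5, F_q = -6*q^3 + (135/4)*p*q^4, G_p = -9*q^3 + (81/2)*p*q^4, G_q = 2*q - 27*p*q^2 + 81*p^2*q^3
D = EG - F^2 = 1 + q^2 - 9*p*q^3 + (9/4)*q^6 + (81/4)*p^2*q^4
expanded: Gamma^p_pp = (G E_p - 2F F_p + F E_q)/(2D), Gamma^p_pq = (G E_q - F G_p)/(2D), Gamma^p_qq = (2G F_q - G G_p - F G_q)/(2D), Gamma^q_pp = (2E F_p - E E_q - F E_p)/(2D), Gamma^q_pq = (E G_p - F E_q)/(2D), Gamma^q_qq = (E G_q - 2F F_q + F G_p)/(2D); substitute and cancel common factors

Answer: Gamma_ppp = 0, Gamma_ppq = 27*q^5/(81*p^2*q^4 - 36*p*q^3 + 9*q^6 + 4*q^2 + 4), Gamma_pqq = (54*p*q^4 - 6*q^3)/(81*p^2*q^4 - 36*p*q^3 + 9*q^6 + 4*q^2 + 4), Gamma_qpp = 0, Gamma_qpq = (81*p*q^4 - 18*q^3)/(81*p^2*q^4 - 36*p*q^3 + 9*q^6 + 4*q^2 + 4), Gamma_qqq = (162*p^2*q^3 - 54*p*q^2 + 4*q)/(81*p^2*q^4 - 36*p*q^3 + 9*q^6 + 4*q^2 + 4)


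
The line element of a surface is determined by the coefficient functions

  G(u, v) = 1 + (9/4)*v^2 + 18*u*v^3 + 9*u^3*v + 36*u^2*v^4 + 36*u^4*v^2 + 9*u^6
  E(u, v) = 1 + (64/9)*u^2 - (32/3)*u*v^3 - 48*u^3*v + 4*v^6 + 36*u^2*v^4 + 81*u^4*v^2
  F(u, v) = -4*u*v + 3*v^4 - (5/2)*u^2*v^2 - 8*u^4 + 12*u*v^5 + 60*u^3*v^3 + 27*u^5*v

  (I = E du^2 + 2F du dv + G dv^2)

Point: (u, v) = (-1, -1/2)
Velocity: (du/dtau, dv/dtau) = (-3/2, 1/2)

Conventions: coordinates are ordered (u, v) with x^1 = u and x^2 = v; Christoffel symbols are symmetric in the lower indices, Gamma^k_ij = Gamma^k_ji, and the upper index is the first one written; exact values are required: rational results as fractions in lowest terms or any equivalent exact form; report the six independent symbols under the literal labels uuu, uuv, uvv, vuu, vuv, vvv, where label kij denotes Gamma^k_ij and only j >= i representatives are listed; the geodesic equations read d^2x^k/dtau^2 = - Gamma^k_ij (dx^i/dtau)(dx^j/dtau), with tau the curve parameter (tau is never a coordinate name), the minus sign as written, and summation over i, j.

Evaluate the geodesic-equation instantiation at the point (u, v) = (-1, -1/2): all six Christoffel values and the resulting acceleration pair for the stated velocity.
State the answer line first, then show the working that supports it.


Answer: Gamma_uuu = -950/2369, Gamma_uuv = -1575/2369, Gamma_uvv = -1125/2369, Gamma_vuu = -2394/2369, Gamma_vuv = -3969/2369, Gamma_vvv = -2835/2369; accelerations (d^2u/dtau^2, d^2v/dtau^2) = (225/9476, 567/9476)

E = 769/144, F = 175/16, G = 457/16 at the point
E_u = -475/18, E_v = -175/4, F_u = -441/8, F_v = -283/4, G_u = -441/4, G_v = -315/4
EG - F^2 = 2369/72;  g^inv = (72/2369) * [[457/16, -175/16], [-175/16, 769/144]]
first-kind symbols [ij,l] = (1/2)(d_i g_jl + d_j g_il - d_l g_ij): [uu,u] = E_u/2 = -475/36, [uu,v] = F_u - E_v/2 = -133/4, [uv,u] = E_v/2 = -175/8, [uv,v] = G_u/2 = -441/8, [vv,u] = F_v - G_u/2 = -125/8, [vv,v] = G_v/2 = -315/8
Gamma^u_ij = (G*[ij,u] - F*[ij,v])/(EG - F^2), Gamma^v_ij = (E*[ij,v] - F*[ij,u])/(EG - F^2)
Gamma_uuu = -950/2369, Gamma_uuv = -1575/2369, Gamma_uvv = -1125/2369, Gamma_vuu = -2394/2369, Gamma_vuv = -3969/2369, Gamma_vvv = -2835/2369
d^2u/dtau^2 = -(Gamma_uuu*(-3/2)^2 + 2*Gamma_uuv*(-3/2)*(1/2) + Gamma_uvv*(1/2)^2) = 225/9476
d^2v/dtau^2 = -(Gamma_vuu*(-3/2)^2 + 2*Gamma_vuv*(-3/2)*(1/2) + Gamma_vvv*(1/2)^2) = 567/9476


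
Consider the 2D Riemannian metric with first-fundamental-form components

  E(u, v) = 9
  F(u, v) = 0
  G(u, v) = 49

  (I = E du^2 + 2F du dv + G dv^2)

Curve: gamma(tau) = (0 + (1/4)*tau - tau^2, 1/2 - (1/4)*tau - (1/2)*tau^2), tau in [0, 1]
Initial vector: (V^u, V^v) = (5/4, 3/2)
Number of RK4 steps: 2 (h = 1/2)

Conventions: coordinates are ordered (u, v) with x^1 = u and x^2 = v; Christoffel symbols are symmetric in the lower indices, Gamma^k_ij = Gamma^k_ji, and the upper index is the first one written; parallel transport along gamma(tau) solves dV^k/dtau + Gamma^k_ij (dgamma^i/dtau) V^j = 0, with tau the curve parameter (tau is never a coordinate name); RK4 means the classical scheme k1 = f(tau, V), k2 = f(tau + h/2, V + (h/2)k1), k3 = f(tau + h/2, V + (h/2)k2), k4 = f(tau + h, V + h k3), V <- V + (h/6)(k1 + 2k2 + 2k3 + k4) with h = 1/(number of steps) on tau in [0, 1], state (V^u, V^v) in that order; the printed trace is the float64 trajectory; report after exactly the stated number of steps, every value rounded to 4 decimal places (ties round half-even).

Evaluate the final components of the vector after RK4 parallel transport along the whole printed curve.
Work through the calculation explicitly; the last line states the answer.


gamma'(tau) = (1/4 - 2*tau, -1/4 - tau); f(tau, V)^k = -Gamma^k_ij(gamma(tau)) gamma'^i(tau) V^j; h = 1/2; intermediate values shown to 6 dp
curve data and Christoffel symbols at the stage parameters:
  tau = 0.000000: gamma = (0.000000, 0.500000), gamma' = (0.250000, -0.250000); Gamma_uuu = 0.000000, Gamma_uuv = 0.000000, Gamma_uvv = 0.000000, Gamma_vuu = 0.000000, Gamma_vuv = 0.000000, Gamma_vvv = 0.000000
  tau = 0.250000: gamma = (0.000000, 0.406250), gamma' = (-0.250000, -0.500000); Gamma_uuu = 0.000000, Gamma_uuv = 0.000000, Gamma_uvv = 0.000000, Gamma_vuu = 0.000000, Gamma_vuv = 0.000000, Gamma_vvv = 0.000000
  tau = 0.500000: gamma = (-0.125000, 0.250000), gamma' = (-0.750000, -0.750000); Gamma_uuu = 0.000000, Gamma_uuv = 0.000000, Gamma_uvv = 0.000000, Gamma_vuu = 0.000000, Gamma_vuv = 0.000000, Gamma_vvv = 0.000000
  tau = 0.750000: gamma = (-0.375000, 0.031250), gamma' = (-1.250000, -1.000000); Gamma_uuu = 0.000000, Gamma_uuv = 0.000000, Gamma_uvv = 0.000000, Gamma_vuu = 0.000000, Gamma_vuv = 0.000000, Gamma_vvv = 0.000000
  tau = 1.000000: gamma = (-0.750000, -0.250000), gamma' = (-1.750000, -1.250000); Gamma_uuu = 0.000000, Gamma_uuv = 0.000000, Gamma_uvv = 0.000000, Gamma_vuu = 0.000000, Gamma_vuv = 0.000000, Gamma_vvv = 0.000000
step 0: V^u = 1.2500, V^v = 1.5000
step 1: k1 = (0.000000, 0.000000), k2 = (0.000000, 0.000000), k3 = (0.000000, 0.000000), k4 = (0.000000, 0.000000); V <- V + (h/6)(k1 + 2k2 + 2k3 + k4): V^u = 1.2500, V^v = 1.5000
step 2: k1 = (0.000000, 0.000000), k2 = (0.000000, 0.000000), k3 = (0.000000, 0.000000), k4 = (0.000000, 0.000000); V <- V + (h/6)(k1 + 2k2 + 2k3 + k4): V^u = 1.2500, V^v = 1.5000

Answer: V^u = 1.2500, V^v = 1.5000


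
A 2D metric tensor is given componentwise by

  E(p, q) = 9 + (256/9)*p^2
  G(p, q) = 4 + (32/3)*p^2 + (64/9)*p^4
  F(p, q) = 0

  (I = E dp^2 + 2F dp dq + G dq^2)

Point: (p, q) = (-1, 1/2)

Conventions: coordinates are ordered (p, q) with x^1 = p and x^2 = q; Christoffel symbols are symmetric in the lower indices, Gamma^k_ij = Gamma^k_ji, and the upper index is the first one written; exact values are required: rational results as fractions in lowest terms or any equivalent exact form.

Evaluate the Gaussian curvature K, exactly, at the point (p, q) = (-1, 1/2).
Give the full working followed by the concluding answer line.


E = 337/9, F = 0, G = 196/9, EG - F^2 = 66052/81 at the point
E_p = -512/9, E_q = 0, F_p = 0, F_q = 0, G_p = -448/9, G_q = 0
E_qq = 0, F_pq = 0, G_pp = 320/3
Using the Brioschi determinant formula for K from the metric derivatives:
M1 = [[-E_qq/2 + F_pq - G_pp/2, E_p/2, F_p - E_q/2], [F_q - G_p/2, E, F], [G_q/2, F, G]] = [[-160/3, -256/9, 0], [224/9, 337/9, 0], [0, 0, 196/9]]; det M1 = -20465536/729
M2 = [[0, E_q/2, G_p/2], [E_q/2, E, F], [G_p/2, F, G]] = [[0, 0, -224/9], [0, 337/9, 0], [-224/9, 0, 196/9]]; det M2 = -16909312/729
det M1 - det M2 = -43904/9; K = -43904/9 / (66052/81)^2 = -5832/794983

Answer: K = -5832/794983


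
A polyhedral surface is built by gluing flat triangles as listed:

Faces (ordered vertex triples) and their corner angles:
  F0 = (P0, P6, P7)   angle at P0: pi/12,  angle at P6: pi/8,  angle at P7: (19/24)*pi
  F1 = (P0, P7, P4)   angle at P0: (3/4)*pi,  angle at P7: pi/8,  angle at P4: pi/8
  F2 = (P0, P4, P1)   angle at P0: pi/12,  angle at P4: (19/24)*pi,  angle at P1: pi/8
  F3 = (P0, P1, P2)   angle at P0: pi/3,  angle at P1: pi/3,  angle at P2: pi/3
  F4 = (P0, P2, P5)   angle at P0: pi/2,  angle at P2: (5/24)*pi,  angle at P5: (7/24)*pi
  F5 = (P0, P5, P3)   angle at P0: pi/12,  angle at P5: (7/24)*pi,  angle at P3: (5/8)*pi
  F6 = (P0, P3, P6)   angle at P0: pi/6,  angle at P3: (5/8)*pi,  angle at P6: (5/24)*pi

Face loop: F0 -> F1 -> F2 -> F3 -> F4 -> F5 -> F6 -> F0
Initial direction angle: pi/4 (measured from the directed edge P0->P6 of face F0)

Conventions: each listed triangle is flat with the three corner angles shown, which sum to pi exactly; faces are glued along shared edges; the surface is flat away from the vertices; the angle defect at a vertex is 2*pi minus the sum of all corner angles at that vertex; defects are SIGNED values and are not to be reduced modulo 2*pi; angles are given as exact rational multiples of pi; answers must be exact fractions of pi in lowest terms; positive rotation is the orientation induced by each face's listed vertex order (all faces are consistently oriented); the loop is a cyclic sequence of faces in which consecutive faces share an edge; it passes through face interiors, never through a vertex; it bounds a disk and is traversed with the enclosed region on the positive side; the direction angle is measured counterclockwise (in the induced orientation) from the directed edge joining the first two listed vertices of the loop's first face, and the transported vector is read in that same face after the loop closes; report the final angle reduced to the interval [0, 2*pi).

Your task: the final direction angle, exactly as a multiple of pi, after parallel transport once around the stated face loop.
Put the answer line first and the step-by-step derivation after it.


Answer: final direction angle = pi/4

enclosed vertex P0: corner angles sum to 2*pi, defect = 2*pi - 2*pi = 0
adding the enclosed defects to the starting angle (mod 2*pi, induced orientation) gives the holonomy
final angle = pi/4 + 0 = pi/4 (mod 2*pi)


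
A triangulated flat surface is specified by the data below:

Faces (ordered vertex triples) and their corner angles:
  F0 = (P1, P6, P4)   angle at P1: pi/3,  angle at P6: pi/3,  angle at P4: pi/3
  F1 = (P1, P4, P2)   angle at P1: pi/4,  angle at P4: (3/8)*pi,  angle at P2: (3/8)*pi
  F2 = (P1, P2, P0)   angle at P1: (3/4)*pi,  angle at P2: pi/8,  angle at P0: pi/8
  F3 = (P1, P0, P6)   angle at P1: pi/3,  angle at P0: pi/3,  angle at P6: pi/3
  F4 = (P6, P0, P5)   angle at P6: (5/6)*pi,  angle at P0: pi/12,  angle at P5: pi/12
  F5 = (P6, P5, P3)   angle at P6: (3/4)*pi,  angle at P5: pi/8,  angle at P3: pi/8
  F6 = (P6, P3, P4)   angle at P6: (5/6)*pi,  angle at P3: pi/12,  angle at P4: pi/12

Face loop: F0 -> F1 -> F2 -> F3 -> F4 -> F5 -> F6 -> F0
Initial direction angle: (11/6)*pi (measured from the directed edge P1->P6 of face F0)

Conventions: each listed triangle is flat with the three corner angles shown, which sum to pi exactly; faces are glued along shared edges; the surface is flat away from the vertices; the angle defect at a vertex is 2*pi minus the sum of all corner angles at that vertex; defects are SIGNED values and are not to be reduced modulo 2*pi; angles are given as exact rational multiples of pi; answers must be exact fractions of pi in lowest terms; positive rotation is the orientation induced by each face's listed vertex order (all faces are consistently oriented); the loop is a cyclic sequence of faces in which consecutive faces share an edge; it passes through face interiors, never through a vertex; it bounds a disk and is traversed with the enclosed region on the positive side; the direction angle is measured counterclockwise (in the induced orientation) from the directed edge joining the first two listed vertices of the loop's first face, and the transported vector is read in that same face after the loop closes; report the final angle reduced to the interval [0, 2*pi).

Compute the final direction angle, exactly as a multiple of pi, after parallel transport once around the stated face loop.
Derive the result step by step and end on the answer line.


enclosed vertex P1: corner angles sum to (5/3)*pi, defect = 2*pi - (5/3)*pi = pi/3
enclosed vertex P6: corner angles sum to (37/12)*pi, defect = 2*pi - (37/12)*pi = (-13/12)*pi
by Gauss-Bonnet the loop rotates the vector by the enclosed defect sum (positive orientation, mod 2*pi)
final angle = (11/6)*pi - (3/4)*pi = (13/12)*pi (mod 2*pi)

Answer: final direction angle = (13/12)*pi


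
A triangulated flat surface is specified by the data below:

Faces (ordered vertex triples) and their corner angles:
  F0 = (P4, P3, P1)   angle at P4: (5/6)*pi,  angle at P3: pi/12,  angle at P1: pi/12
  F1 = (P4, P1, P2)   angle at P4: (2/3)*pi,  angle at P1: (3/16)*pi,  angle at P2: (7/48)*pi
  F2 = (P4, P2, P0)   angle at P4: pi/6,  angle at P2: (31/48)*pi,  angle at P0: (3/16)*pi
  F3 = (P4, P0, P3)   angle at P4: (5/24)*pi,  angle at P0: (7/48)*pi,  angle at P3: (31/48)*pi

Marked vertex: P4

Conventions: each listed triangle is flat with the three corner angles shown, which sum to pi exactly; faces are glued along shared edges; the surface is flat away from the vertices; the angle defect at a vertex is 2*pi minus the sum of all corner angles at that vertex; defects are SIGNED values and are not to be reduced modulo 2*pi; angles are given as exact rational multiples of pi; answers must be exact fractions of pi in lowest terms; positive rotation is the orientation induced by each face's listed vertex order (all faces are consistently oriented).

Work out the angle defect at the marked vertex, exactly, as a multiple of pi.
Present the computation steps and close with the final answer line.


Sum of corner angles at P4: (15/8)*pi
defect = 2*pi - (15/8)*pi

Answer: defect(P4) = pi/8


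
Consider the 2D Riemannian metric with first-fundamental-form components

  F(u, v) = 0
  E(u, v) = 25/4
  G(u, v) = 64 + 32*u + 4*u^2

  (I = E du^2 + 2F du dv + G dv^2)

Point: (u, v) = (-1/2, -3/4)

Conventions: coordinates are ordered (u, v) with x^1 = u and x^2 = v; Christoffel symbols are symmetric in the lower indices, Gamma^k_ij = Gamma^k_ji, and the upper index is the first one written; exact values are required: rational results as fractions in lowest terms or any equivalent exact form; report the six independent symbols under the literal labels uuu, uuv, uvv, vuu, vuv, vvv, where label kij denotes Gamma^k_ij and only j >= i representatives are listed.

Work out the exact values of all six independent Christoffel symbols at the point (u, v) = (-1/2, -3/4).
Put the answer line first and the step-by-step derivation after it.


Answer: Gamma_uuu = 0, Gamma_uuv = 0, Gamma_uvv = -56/25, Gamma_vuu = 0, Gamma_vuv = 2/7, Gamma_vvv = 0

E = 25/4, F = 0, G = 49 at the point
E_u = 0, E_v = 0, F_u = 0, F_v = 0, G_u = 28, G_v = 0
EG - F^2 = 1225/4;  g^inv = (4/1225) * [[49, 0], [0, 25/4]]
first-kind symbols [ij,l] = (1/2)(d_i g_jl + d_j g_il - d_l g_ij): [uu,u] = E_u/2 = 0, [uu,v] = F_u - E_v/2 = 0, [uv,u] = E_v/2 = 0, [uv,v] = G_u/2 = 14, [vv,u] = F_v - G_u/2 = -14, [vv,v] = G_v/2 = 0
Gamma^u_ij = (G*[ij,u] - F*[ij,v])/(EG - F^2), Gamma^v_ij = (E*[ij,v] - F*[ij,u])/(EG - F^2)


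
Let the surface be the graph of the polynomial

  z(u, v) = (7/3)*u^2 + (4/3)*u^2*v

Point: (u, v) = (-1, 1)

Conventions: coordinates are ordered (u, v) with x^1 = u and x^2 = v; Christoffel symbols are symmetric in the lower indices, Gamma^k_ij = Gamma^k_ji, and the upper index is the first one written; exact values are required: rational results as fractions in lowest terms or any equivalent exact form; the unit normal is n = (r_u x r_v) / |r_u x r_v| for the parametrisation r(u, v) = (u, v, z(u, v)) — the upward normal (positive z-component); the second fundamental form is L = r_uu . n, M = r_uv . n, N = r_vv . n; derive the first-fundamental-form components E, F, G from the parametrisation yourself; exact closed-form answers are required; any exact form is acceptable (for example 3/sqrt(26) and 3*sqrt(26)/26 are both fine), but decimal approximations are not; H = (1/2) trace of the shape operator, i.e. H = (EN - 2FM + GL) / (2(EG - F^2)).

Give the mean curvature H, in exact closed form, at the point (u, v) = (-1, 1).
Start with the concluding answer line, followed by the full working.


Answer: H = -429*sqrt(509)/259081

z_u = -22/3, z_v = 4/3, z_uu = 22/3, z_uv = -8/3, z_vv = 0
E = 493/9, F = -88/9, G = 25/9; answer radicand W^2 = 509/9
unnormalised second-form numerators: l = 22/3, m = -8/3, n = 0; L = l/sqrt(509/9), and similarly M = m/sqrt(W^2), N = n/sqrt(W^2)
H = (E*n - 2*F*m + G*l) / (2*(EG - F^2)*sqrt(W^2)); E*n - 2*F*m + G*l = -286/9, EG - F^2 = 509/9, so H = (-143/509)/sqrt(509/9)


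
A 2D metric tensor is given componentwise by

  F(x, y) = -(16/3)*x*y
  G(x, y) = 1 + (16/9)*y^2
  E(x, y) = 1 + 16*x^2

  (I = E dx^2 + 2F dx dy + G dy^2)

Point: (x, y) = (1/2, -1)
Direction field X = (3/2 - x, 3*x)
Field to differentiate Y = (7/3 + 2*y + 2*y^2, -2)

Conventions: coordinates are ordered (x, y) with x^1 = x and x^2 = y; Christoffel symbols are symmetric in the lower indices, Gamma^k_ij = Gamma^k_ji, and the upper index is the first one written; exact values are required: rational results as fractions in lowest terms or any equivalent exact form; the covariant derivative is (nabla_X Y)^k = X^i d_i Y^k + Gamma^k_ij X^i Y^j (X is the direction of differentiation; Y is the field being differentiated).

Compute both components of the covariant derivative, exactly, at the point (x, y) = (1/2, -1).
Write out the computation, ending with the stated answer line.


E = 5, F = 8/3, G = 25/9 at the point
E_x = 16, E_y = 0, F_x = 16/3, F_y = -8/3, G_x = 0, G_y = -32/9
EG - F^2 = 61/9;  g^inv = (9/61) * [[25/9, -8/3], [-8/3, 5]]
first-kind symbols [ij,l] = (1/2)(d_i g_jl + d_j g_il - d_l g_ij): [xx,x] = E_x/2 = 8, [xx,y] = F_x - E_y/2 = 16/3, [xy,x] = E_y/2 = 0, [xy,y] = G_x/2 = 0, [yy,x] = F_y - G_x/2 = -8/3, [yy,y] = G_y/2 = -16/9
Gamma^x_ij = (G*[ij,x] - F*[ij,y])/(EG - F^2), Gamma^y_ij = (E*[ij,y] - F*[ij,x])/(EG - F^2)
Gamma_xxx = 72/61, Gamma_xxy = 0, Gamma_xyy = -24/61, Gamma_yxx = 48/61, Gamma_yxy = 0, Gamma_yyy = -16/61
X = (1, 3/2), Y = (7/3, -2) at the point

Answer: (nabla_X Y)^x = 57/61, (nabla_X Y)^y = 160/61


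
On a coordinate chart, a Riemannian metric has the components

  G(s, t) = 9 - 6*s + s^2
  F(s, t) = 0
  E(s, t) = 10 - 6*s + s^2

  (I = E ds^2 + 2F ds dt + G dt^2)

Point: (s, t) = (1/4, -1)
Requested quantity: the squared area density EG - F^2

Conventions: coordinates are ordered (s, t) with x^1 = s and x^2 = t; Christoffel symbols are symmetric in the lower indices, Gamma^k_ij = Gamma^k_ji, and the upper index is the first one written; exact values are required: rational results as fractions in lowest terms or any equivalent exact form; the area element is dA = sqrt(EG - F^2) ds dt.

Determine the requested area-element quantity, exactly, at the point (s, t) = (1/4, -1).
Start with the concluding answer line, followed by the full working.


Answer: EG - F^2 = 16577/256

E = 137/16, F = 0, G = 121/16; EG - F^2 = 16577/256


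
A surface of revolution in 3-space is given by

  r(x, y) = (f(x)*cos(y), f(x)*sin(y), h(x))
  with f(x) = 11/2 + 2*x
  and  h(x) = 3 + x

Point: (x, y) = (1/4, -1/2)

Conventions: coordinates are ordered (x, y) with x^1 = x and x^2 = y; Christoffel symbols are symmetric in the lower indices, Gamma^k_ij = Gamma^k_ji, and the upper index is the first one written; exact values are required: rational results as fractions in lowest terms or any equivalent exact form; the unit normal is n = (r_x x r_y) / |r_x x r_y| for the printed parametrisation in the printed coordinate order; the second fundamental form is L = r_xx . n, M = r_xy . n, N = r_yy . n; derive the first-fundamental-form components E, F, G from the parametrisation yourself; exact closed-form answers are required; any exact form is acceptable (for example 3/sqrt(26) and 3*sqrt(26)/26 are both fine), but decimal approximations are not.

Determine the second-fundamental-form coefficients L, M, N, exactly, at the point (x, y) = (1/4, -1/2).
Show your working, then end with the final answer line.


f = 6, f' = 2, f'' = 0, h' = 1, h'' = 0
E = 5, F = 0, G = 36; answer radicand W^2 = 5
unnormalised second-form numerators: l = 0, m = 0, n = 6; L = l/sqrt(5), and similarly M = m/sqrt(W^2), N = n/sqrt(W^2)

Answer: L = 0, M = 0, N = 6*sqrt(5)/5


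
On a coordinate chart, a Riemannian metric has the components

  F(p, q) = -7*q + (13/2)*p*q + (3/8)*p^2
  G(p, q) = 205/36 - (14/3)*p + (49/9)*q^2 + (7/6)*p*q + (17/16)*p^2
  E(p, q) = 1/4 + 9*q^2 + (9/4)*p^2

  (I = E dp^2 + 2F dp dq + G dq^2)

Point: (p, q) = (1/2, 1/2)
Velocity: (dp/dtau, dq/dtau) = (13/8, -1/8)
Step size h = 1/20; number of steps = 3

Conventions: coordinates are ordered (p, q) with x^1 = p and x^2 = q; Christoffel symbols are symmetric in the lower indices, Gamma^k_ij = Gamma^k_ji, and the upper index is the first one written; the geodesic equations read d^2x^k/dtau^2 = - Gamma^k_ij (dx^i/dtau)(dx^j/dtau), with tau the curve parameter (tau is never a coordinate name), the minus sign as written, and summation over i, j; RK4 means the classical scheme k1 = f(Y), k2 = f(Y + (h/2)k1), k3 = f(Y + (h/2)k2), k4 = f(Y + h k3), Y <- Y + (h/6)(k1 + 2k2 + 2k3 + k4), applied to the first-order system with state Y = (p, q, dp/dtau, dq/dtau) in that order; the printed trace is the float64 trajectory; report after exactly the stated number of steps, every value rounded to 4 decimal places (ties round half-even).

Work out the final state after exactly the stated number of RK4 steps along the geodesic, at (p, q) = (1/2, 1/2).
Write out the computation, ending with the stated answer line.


f(Y) = (dp/dtau, dq/dtau, -Gamma^p_ij Y'^i Y'^j, -Gamma^q_ij Y'^i Y'^j) with the Gammas evaluated at the stage position; h = 0.050000; intermediate values shown to 6 dp
step 0: p = 0.5000, q = 0.5000, dp/dtau = 1.6250, dq/dtau = -0.1250
step 1:
  k1: at (p, q) = (0.500000, 0.500000), (dp/dtau, dq/dtau) = (1.625000, -0.125000); Gamma_ppp = 0.337102, Gamma_ppq = 1.621109, Gamma_pqq = -0.496737, Gamma_qpp = -0.052001, Gamma_qpq = 0.260854, Gamma_qqq = 0.403271; k1 = (1.625000, -0.125000, -0.223822, 0.236985)
  k2: at (p, q) = (0.540625, 0.496875), (dp/dtau, dq/dtau) = (1.619404, -0.119075); Gamma_ppp = 0.363823, Gamma_ppq = 1.531335, Gamma_pqq = -0.406254, Gamma_qpp = -0.047946, Gamma_qpq = 0.197578, Gamma_qqq = 0.459458; k2 = (1.619404, -0.119075, -0.357777, 0.195422)
  k3: at (p, q) = (0.540485, 0.497023), (dp/dtau, dq/dtau) = (1.616056, -0.120114); Gamma_ppp = 0.363543, Gamma_ppq = 1.531496, Gamma_pqq = -0.406280, Gamma_qpp = -0.048043, Gamma_qpq = 0.197872, Gamma_qqq = 0.459393; k3 = (1.616056, -0.120114, -0.349017, 0.195661)
  k4: at (p, q) = (0.580803, 0.493994), (dp/dtau, dq/dtau) = (1.607549, -0.115217); Gamma_ppp = 0.386440, Gamma_ppq = 1.451049, Gamma_pqq = -0.327680, Gamma_qpp = -0.046478, Gamma_qpq = 0.139825, Gamma_qqq = 0.508966; k4 = (1.607549, -0.115217, -0.456776, 0.165149)
  Y <- Y + (h/6)(k1 + 2k2 + 2k3 + k4): p = 0.5809, q = 0.4940, dp/dtau = 1.6075, dq/dtau = -0.1151
step 2:
  k1: at (p, q) = (0.580862, 0.494012), (dp/dtau, dq/dtau) = (1.607548, -0.115131); Gamma_ppp = 0.386441, Gamma_ppq = 1.450920, Gamma_pqq = -0.327538, Gamma_qpp = -0.046491, Gamma_qpq = 0.139756, Gamma_qqq = 0.509050; k1 = (1.607548, -0.115131, -0.457236, 0.165126)
  k2: at (p, q) = (0.621051, 0.491133), (dp/dtau, dq/dtau) = (1.596118, -0.111003); Gamma_ppp = 0.406110, Gamma_ppq = 1.378339, Gamma_pqq = -0.258793, Gamma_qpp = -0.047131, Gamma_qpq = 0.086065, Gamma_qqq = 0.553222; k2 = (1.596118, -0.111003, -0.543004, 0.143750)
  k3: at (p, q) = (0.620765, 0.491237), (dp/dtau, dq/dtau) = (1.593973, -0.111537); Gamma_ppp = 0.405867, Gamma_ppq = 1.378779, Gamma_pqq = -0.259146, Gamma_qpp = -0.047167, Gamma_qpq = 0.086490, Gamma_qqq = 0.552976; k3 = (1.593973, -0.111537, -0.537724, 0.143713)
  k4: at (p, q) = (0.660561, 0.488435), (dp/dtau, dq/dtau) = (1.580662, -0.107945); Gamma_ppp = 0.422846, Gamma_ppq = 1.313618, Gamma_pqq = -0.199420, Gamma_qpp = -0.049657, Gamma_qpq = 0.036822, Gamma_qqq = 0.592247; k4 = (1.580662, -0.107945, -0.605882, 0.129731)
  Y <- Y + (h/6)(k1 + 2k2 + 2k3 + k4): p = 0.6606, q = 0.4884, dp/dtau = 1.5807, dq/dtau = -0.1079
step 3:
  k1: at (p, q) = (0.660599, 0.488444), (dp/dtau, dq/dtau) = (1.580677, -0.107883); Gamma_ppp = 0.422846, Gamma_ppq = 1.313553, Gamma_pqq = -0.199355, Gamma_qpp = -0.049666, Gamma_qpq = 0.036784, Gamma_qqq = 0.592289; k1 = (1.580677, -0.107883, -0.606182, 0.129745)
  k2: at (p, q) = (0.700116, 0.485747), (dp/dtau, dq/dtau) = (1.565522, -0.104639); Gamma_ppp = 0.437556, Gamma_ppq = 1.254793, Gamma_pqq = -0.147264, Gamma_qpp = -0.053817, Gamma_qpq = -0.009485, Gamma_qqq = 0.627486; k2 = (1.565522, -0.104639, -0.659669, 0.121920)
  k3: at (p, q) = (0.699737, 0.485828), (dp/dtau, dq/dtau) = (1.564185, -0.104835); Gamma_ppp = 0.437352, Gamma_ppq = 1.255310, Gamma_pqq = -0.147689, Gamma_qpp = -0.053799, Gamma_qpq = -0.009014, Gamma_qqq = 0.627189; k3 = (1.564185, -0.104835, -0.656743, 0.121778)
  k4: at (p, q) = (0.738808, 0.483202), (dp/dtau, dq/dtau) = (1.547840, -0.101794); Gamma_ppp = 0.450184, Gamma_ppq = 1.202423, Gamma_pqq = -0.102392, Gamma_qpp = -0.059360, Gamma_qpq = -0.052208, Gamma_qqq = 0.658785; k4 = (1.547840, -0.101794, -0.698586, 0.118938)
  Y <- Y + (h/6)(k1 + 2k2 + 2k3 + k4): p = 0.7388, q = 0.4832, dp/dtau = 1.5479, dq/dtau = -0.1017

Answer: p = 0.7388, q = 0.4832, dp/dtau = 1.5479, dq/dtau = -0.1017
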